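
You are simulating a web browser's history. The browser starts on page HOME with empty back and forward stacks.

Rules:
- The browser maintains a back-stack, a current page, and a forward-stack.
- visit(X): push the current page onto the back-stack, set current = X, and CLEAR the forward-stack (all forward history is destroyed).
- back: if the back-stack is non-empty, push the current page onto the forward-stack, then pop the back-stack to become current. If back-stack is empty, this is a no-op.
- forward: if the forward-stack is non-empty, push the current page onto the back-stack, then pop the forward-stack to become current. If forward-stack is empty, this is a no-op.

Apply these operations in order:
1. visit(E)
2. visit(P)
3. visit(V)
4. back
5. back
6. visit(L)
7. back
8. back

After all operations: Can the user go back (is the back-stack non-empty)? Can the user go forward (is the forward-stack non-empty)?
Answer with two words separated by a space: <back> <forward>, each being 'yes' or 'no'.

After 1 (visit(E)): cur=E back=1 fwd=0
After 2 (visit(P)): cur=P back=2 fwd=0
After 3 (visit(V)): cur=V back=3 fwd=0
After 4 (back): cur=P back=2 fwd=1
After 5 (back): cur=E back=1 fwd=2
After 6 (visit(L)): cur=L back=2 fwd=0
After 7 (back): cur=E back=1 fwd=1
After 8 (back): cur=HOME back=0 fwd=2

Answer: no yes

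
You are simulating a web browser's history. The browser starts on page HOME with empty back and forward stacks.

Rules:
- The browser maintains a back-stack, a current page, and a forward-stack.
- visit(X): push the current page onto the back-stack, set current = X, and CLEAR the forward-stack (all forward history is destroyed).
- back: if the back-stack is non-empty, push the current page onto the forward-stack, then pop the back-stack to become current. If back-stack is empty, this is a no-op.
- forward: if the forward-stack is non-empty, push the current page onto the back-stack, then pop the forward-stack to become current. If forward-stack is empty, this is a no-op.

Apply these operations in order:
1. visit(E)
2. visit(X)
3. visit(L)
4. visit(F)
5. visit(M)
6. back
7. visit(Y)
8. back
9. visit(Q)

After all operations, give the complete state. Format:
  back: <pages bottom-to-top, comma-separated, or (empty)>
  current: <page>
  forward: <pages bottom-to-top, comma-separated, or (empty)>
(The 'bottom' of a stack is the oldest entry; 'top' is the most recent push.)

Answer: back: HOME,E,X,L,F
current: Q
forward: (empty)

Derivation:
After 1 (visit(E)): cur=E back=1 fwd=0
After 2 (visit(X)): cur=X back=2 fwd=0
After 3 (visit(L)): cur=L back=3 fwd=0
After 4 (visit(F)): cur=F back=4 fwd=0
After 5 (visit(M)): cur=M back=5 fwd=0
After 6 (back): cur=F back=4 fwd=1
After 7 (visit(Y)): cur=Y back=5 fwd=0
After 8 (back): cur=F back=4 fwd=1
After 9 (visit(Q)): cur=Q back=5 fwd=0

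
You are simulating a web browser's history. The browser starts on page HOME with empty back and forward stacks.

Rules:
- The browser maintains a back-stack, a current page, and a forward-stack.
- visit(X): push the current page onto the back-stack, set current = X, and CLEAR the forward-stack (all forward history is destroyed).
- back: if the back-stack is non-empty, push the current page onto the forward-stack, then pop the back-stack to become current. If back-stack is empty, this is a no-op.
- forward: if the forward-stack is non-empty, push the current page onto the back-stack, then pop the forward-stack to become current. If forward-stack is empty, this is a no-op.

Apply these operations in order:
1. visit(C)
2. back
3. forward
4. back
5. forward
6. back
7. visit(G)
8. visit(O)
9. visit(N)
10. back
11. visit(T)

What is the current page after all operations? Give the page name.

After 1 (visit(C)): cur=C back=1 fwd=0
After 2 (back): cur=HOME back=0 fwd=1
After 3 (forward): cur=C back=1 fwd=0
After 4 (back): cur=HOME back=0 fwd=1
After 5 (forward): cur=C back=1 fwd=0
After 6 (back): cur=HOME back=0 fwd=1
After 7 (visit(G)): cur=G back=1 fwd=0
After 8 (visit(O)): cur=O back=2 fwd=0
After 9 (visit(N)): cur=N back=3 fwd=0
After 10 (back): cur=O back=2 fwd=1
After 11 (visit(T)): cur=T back=3 fwd=0

Answer: T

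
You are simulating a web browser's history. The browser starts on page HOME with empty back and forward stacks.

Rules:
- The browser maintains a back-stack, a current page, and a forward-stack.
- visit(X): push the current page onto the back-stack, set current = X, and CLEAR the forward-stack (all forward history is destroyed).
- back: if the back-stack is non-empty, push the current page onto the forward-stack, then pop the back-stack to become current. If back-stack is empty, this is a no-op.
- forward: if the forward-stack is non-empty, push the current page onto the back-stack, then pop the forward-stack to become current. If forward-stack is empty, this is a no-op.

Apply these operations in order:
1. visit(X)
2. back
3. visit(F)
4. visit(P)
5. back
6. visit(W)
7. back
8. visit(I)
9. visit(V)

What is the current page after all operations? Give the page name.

Answer: V

Derivation:
After 1 (visit(X)): cur=X back=1 fwd=0
After 2 (back): cur=HOME back=0 fwd=1
After 3 (visit(F)): cur=F back=1 fwd=0
After 4 (visit(P)): cur=P back=2 fwd=0
After 5 (back): cur=F back=1 fwd=1
After 6 (visit(W)): cur=W back=2 fwd=0
After 7 (back): cur=F back=1 fwd=1
After 8 (visit(I)): cur=I back=2 fwd=0
After 9 (visit(V)): cur=V back=3 fwd=0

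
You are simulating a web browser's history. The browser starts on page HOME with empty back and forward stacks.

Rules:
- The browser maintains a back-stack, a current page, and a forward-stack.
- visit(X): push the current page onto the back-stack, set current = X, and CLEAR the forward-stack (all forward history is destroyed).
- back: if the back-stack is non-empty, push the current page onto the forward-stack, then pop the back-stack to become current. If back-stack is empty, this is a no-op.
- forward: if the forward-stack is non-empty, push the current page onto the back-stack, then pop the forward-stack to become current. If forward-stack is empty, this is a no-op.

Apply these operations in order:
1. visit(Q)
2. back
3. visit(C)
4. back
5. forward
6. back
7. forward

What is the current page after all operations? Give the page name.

Answer: C

Derivation:
After 1 (visit(Q)): cur=Q back=1 fwd=0
After 2 (back): cur=HOME back=0 fwd=1
After 3 (visit(C)): cur=C back=1 fwd=0
After 4 (back): cur=HOME back=0 fwd=1
After 5 (forward): cur=C back=1 fwd=0
After 6 (back): cur=HOME back=0 fwd=1
After 7 (forward): cur=C back=1 fwd=0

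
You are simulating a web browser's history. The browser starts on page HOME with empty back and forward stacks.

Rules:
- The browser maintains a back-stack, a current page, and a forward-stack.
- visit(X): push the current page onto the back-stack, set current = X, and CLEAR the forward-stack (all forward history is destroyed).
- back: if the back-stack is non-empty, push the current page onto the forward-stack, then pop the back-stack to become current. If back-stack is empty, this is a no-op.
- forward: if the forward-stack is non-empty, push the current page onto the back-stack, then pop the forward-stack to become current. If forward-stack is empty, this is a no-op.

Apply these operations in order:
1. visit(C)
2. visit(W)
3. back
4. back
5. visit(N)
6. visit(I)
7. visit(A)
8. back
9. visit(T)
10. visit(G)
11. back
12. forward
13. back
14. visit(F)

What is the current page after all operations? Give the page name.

Answer: F

Derivation:
After 1 (visit(C)): cur=C back=1 fwd=0
After 2 (visit(W)): cur=W back=2 fwd=0
After 3 (back): cur=C back=1 fwd=1
After 4 (back): cur=HOME back=0 fwd=2
After 5 (visit(N)): cur=N back=1 fwd=0
After 6 (visit(I)): cur=I back=2 fwd=0
After 7 (visit(A)): cur=A back=3 fwd=0
After 8 (back): cur=I back=2 fwd=1
After 9 (visit(T)): cur=T back=3 fwd=0
After 10 (visit(G)): cur=G back=4 fwd=0
After 11 (back): cur=T back=3 fwd=1
After 12 (forward): cur=G back=4 fwd=0
After 13 (back): cur=T back=3 fwd=1
After 14 (visit(F)): cur=F back=4 fwd=0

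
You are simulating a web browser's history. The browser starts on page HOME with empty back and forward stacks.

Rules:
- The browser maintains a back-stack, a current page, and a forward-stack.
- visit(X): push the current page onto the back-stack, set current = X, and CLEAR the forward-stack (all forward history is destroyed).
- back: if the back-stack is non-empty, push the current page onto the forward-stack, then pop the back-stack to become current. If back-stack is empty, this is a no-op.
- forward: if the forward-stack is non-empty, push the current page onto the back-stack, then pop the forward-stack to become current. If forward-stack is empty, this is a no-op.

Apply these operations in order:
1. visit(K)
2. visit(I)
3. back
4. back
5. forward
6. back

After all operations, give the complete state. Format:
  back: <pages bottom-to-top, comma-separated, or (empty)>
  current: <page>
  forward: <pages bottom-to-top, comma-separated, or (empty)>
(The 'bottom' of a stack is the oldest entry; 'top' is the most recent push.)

After 1 (visit(K)): cur=K back=1 fwd=0
After 2 (visit(I)): cur=I back=2 fwd=0
After 3 (back): cur=K back=1 fwd=1
After 4 (back): cur=HOME back=0 fwd=2
After 5 (forward): cur=K back=1 fwd=1
After 6 (back): cur=HOME back=0 fwd=2

Answer: back: (empty)
current: HOME
forward: I,K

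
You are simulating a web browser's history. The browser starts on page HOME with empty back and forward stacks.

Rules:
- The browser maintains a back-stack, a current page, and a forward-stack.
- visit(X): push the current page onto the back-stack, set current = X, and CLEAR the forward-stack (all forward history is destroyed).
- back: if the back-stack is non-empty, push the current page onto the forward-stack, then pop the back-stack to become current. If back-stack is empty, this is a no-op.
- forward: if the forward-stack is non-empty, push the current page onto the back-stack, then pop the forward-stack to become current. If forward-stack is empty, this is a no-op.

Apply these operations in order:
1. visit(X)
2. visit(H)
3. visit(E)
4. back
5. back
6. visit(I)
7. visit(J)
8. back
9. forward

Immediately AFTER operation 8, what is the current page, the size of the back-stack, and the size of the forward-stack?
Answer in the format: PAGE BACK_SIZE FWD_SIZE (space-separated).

After 1 (visit(X)): cur=X back=1 fwd=0
After 2 (visit(H)): cur=H back=2 fwd=0
After 3 (visit(E)): cur=E back=3 fwd=0
After 4 (back): cur=H back=2 fwd=1
After 5 (back): cur=X back=1 fwd=2
After 6 (visit(I)): cur=I back=2 fwd=0
After 7 (visit(J)): cur=J back=3 fwd=0
After 8 (back): cur=I back=2 fwd=1

I 2 1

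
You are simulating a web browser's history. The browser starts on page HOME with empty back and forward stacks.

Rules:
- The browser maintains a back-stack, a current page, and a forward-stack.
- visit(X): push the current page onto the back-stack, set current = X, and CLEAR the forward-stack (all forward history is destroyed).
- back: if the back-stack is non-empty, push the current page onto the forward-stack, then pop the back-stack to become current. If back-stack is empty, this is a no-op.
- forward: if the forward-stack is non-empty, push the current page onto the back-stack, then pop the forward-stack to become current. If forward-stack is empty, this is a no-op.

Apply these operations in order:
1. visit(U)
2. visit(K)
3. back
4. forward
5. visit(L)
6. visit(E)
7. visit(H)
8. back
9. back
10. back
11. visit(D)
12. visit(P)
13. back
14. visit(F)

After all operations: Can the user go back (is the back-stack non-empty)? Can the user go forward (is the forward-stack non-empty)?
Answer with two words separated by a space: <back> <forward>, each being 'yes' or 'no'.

Answer: yes no

Derivation:
After 1 (visit(U)): cur=U back=1 fwd=0
After 2 (visit(K)): cur=K back=2 fwd=0
After 3 (back): cur=U back=1 fwd=1
After 4 (forward): cur=K back=2 fwd=0
After 5 (visit(L)): cur=L back=3 fwd=0
After 6 (visit(E)): cur=E back=4 fwd=0
After 7 (visit(H)): cur=H back=5 fwd=0
After 8 (back): cur=E back=4 fwd=1
After 9 (back): cur=L back=3 fwd=2
After 10 (back): cur=K back=2 fwd=3
After 11 (visit(D)): cur=D back=3 fwd=0
After 12 (visit(P)): cur=P back=4 fwd=0
After 13 (back): cur=D back=3 fwd=1
After 14 (visit(F)): cur=F back=4 fwd=0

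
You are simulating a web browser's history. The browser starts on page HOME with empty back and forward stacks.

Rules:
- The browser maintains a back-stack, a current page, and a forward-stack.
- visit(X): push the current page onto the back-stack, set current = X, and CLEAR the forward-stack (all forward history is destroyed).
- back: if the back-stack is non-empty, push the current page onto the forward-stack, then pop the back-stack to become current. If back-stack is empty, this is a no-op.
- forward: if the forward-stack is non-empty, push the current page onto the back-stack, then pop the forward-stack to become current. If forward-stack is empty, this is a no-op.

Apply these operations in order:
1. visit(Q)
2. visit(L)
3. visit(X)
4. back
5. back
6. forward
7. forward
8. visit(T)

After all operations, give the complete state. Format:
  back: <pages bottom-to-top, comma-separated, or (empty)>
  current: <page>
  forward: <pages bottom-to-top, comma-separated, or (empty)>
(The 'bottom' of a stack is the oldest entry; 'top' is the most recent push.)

Answer: back: HOME,Q,L,X
current: T
forward: (empty)

Derivation:
After 1 (visit(Q)): cur=Q back=1 fwd=0
After 2 (visit(L)): cur=L back=2 fwd=0
After 3 (visit(X)): cur=X back=3 fwd=0
After 4 (back): cur=L back=2 fwd=1
After 5 (back): cur=Q back=1 fwd=2
After 6 (forward): cur=L back=2 fwd=1
After 7 (forward): cur=X back=3 fwd=0
After 8 (visit(T)): cur=T back=4 fwd=0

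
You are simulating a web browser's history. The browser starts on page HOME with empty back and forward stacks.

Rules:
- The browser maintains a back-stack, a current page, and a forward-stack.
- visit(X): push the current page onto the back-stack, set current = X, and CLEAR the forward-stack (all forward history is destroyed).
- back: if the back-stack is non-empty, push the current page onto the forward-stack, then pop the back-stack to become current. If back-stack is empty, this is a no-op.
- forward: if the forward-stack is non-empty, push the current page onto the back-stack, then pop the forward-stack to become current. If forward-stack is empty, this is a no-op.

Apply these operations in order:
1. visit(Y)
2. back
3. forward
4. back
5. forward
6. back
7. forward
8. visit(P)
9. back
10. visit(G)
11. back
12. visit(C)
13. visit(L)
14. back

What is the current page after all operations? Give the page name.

After 1 (visit(Y)): cur=Y back=1 fwd=0
After 2 (back): cur=HOME back=0 fwd=1
After 3 (forward): cur=Y back=1 fwd=0
After 4 (back): cur=HOME back=0 fwd=1
After 5 (forward): cur=Y back=1 fwd=0
After 6 (back): cur=HOME back=0 fwd=1
After 7 (forward): cur=Y back=1 fwd=0
After 8 (visit(P)): cur=P back=2 fwd=0
After 9 (back): cur=Y back=1 fwd=1
After 10 (visit(G)): cur=G back=2 fwd=0
After 11 (back): cur=Y back=1 fwd=1
After 12 (visit(C)): cur=C back=2 fwd=0
After 13 (visit(L)): cur=L back=3 fwd=0
After 14 (back): cur=C back=2 fwd=1

Answer: C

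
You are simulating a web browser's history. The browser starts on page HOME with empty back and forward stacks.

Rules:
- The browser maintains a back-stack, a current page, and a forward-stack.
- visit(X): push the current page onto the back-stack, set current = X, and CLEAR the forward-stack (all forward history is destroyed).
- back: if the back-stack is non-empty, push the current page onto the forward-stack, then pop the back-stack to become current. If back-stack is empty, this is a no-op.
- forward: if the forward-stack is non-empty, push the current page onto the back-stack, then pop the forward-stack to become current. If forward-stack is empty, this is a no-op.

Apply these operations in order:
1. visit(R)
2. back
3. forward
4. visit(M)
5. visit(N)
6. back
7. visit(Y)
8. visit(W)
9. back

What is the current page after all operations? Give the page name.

After 1 (visit(R)): cur=R back=1 fwd=0
After 2 (back): cur=HOME back=0 fwd=1
After 3 (forward): cur=R back=1 fwd=0
After 4 (visit(M)): cur=M back=2 fwd=0
After 5 (visit(N)): cur=N back=3 fwd=0
After 6 (back): cur=M back=2 fwd=1
After 7 (visit(Y)): cur=Y back=3 fwd=0
After 8 (visit(W)): cur=W back=4 fwd=0
After 9 (back): cur=Y back=3 fwd=1

Answer: Y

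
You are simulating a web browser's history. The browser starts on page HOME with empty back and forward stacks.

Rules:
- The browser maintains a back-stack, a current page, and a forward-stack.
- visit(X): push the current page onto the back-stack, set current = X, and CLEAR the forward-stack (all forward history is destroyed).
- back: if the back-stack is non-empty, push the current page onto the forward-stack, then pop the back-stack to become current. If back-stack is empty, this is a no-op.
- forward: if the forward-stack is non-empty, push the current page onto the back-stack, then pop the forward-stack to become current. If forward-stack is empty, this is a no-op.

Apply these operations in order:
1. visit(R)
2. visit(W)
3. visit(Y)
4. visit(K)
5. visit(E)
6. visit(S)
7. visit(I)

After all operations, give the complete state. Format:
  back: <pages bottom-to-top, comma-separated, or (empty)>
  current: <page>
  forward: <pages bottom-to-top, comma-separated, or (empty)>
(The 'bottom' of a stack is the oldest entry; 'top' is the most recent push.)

Answer: back: HOME,R,W,Y,K,E,S
current: I
forward: (empty)

Derivation:
After 1 (visit(R)): cur=R back=1 fwd=0
After 2 (visit(W)): cur=W back=2 fwd=0
After 3 (visit(Y)): cur=Y back=3 fwd=0
After 4 (visit(K)): cur=K back=4 fwd=0
After 5 (visit(E)): cur=E back=5 fwd=0
After 6 (visit(S)): cur=S back=6 fwd=0
After 7 (visit(I)): cur=I back=7 fwd=0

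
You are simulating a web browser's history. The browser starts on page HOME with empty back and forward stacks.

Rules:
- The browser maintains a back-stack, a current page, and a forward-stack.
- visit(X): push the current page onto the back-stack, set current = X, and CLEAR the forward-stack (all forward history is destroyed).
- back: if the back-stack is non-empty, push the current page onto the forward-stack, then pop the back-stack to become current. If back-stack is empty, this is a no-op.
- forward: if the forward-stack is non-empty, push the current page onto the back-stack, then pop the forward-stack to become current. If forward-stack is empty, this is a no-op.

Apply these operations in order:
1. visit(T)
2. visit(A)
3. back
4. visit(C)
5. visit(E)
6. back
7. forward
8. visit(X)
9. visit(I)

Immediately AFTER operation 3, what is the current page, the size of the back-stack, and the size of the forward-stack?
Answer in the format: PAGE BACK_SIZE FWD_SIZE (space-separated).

After 1 (visit(T)): cur=T back=1 fwd=0
After 2 (visit(A)): cur=A back=2 fwd=0
After 3 (back): cur=T back=1 fwd=1

T 1 1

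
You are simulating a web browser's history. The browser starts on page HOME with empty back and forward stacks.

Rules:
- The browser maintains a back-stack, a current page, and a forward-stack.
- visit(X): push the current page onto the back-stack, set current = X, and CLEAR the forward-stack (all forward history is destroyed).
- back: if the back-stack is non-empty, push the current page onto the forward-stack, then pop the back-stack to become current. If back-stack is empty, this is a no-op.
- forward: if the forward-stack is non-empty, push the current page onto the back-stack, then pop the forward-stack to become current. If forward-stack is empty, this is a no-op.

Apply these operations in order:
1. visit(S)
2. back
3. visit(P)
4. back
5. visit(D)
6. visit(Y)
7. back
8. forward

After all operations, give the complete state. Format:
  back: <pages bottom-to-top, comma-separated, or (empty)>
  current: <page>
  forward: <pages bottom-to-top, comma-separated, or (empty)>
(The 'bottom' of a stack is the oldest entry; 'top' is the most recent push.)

Answer: back: HOME,D
current: Y
forward: (empty)

Derivation:
After 1 (visit(S)): cur=S back=1 fwd=0
After 2 (back): cur=HOME back=0 fwd=1
After 3 (visit(P)): cur=P back=1 fwd=0
After 4 (back): cur=HOME back=0 fwd=1
After 5 (visit(D)): cur=D back=1 fwd=0
After 6 (visit(Y)): cur=Y back=2 fwd=0
After 7 (back): cur=D back=1 fwd=1
After 8 (forward): cur=Y back=2 fwd=0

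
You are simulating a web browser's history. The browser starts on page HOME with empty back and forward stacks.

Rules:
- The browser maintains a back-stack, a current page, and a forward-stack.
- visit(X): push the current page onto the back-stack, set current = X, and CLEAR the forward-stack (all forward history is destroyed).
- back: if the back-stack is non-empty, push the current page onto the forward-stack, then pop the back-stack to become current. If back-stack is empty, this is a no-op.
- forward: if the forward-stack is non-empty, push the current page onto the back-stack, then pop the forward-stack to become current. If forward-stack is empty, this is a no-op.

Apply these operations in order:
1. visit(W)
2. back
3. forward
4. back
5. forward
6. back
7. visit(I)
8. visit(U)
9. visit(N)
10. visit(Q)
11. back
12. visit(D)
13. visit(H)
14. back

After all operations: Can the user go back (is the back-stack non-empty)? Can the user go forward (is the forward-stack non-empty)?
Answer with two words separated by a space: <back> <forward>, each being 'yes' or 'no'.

Answer: yes yes

Derivation:
After 1 (visit(W)): cur=W back=1 fwd=0
After 2 (back): cur=HOME back=0 fwd=1
After 3 (forward): cur=W back=1 fwd=0
After 4 (back): cur=HOME back=0 fwd=1
After 5 (forward): cur=W back=1 fwd=0
After 6 (back): cur=HOME back=0 fwd=1
After 7 (visit(I)): cur=I back=1 fwd=0
After 8 (visit(U)): cur=U back=2 fwd=0
After 9 (visit(N)): cur=N back=3 fwd=0
After 10 (visit(Q)): cur=Q back=4 fwd=0
After 11 (back): cur=N back=3 fwd=1
After 12 (visit(D)): cur=D back=4 fwd=0
After 13 (visit(H)): cur=H back=5 fwd=0
After 14 (back): cur=D back=4 fwd=1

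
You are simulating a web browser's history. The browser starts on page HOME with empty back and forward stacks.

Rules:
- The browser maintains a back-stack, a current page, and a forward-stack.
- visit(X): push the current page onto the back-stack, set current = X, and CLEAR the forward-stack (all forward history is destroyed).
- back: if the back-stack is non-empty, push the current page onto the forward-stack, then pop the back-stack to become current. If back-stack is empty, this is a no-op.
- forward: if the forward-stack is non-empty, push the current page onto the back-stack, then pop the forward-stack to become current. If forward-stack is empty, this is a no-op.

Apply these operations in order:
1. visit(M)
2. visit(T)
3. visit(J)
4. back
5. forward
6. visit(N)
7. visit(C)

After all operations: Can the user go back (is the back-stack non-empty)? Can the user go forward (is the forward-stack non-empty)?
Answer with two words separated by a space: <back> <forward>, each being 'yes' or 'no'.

Answer: yes no

Derivation:
After 1 (visit(M)): cur=M back=1 fwd=0
After 2 (visit(T)): cur=T back=2 fwd=0
After 3 (visit(J)): cur=J back=3 fwd=0
After 4 (back): cur=T back=2 fwd=1
After 5 (forward): cur=J back=3 fwd=0
After 6 (visit(N)): cur=N back=4 fwd=0
After 7 (visit(C)): cur=C back=5 fwd=0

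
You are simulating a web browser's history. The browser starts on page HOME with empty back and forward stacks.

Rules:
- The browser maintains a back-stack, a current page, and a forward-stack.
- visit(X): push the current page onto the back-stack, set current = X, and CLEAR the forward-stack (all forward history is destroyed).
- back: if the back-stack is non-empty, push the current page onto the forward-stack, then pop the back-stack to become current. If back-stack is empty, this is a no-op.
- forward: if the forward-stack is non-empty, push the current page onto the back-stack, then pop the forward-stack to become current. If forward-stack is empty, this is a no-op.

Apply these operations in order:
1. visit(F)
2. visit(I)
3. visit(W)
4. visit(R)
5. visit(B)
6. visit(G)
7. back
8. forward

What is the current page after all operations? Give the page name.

Answer: G

Derivation:
After 1 (visit(F)): cur=F back=1 fwd=0
After 2 (visit(I)): cur=I back=2 fwd=0
After 3 (visit(W)): cur=W back=3 fwd=0
After 4 (visit(R)): cur=R back=4 fwd=0
After 5 (visit(B)): cur=B back=5 fwd=0
After 6 (visit(G)): cur=G back=6 fwd=0
After 7 (back): cur=B back=5 fwd=1
After 8 (forward): cur=G back=6 fwd=0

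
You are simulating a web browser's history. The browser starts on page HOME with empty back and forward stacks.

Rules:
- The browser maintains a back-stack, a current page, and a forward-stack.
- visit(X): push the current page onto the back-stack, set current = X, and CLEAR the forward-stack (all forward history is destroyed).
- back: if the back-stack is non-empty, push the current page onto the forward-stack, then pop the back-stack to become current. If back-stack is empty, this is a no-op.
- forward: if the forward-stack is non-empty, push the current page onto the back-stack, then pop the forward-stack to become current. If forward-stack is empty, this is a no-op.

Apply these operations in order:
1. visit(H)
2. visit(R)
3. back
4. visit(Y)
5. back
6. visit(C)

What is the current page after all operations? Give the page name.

Answer: C

Derivation:
After 1 (visit(H)): cur=H back=1 fwd=0
After 2 (visit(R)): cur=R back=2 fwd=0
After 3 (back): cur=H back=1 fwd=1
After 4 (visit(Y)): cur=Y back=2 fwd=0
After 5 (back): cur=H back=1 fwd=1
After 6 (visit(C)): cur=C back=2 fwd=0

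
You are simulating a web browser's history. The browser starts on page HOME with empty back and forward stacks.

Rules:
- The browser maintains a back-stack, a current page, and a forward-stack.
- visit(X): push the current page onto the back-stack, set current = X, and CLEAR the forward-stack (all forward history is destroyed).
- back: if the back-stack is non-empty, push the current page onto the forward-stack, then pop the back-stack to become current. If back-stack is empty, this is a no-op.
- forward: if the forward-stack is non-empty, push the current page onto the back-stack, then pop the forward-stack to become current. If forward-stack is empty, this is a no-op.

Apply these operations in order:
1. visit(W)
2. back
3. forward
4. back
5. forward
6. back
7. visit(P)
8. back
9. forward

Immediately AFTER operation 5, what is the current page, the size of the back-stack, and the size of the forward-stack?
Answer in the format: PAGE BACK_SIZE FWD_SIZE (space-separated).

After 1 (visit(W)): cur=W back=1 fwd=0
After 2 (back): cur=HOME back=0 fwd=1
After 3 (forward): cur=W back=1 fwd=0
After 4 (back): cur=HOME back=0 fwd=1
After 5 (forward): cur=W back=1 fwd=0

W 1 0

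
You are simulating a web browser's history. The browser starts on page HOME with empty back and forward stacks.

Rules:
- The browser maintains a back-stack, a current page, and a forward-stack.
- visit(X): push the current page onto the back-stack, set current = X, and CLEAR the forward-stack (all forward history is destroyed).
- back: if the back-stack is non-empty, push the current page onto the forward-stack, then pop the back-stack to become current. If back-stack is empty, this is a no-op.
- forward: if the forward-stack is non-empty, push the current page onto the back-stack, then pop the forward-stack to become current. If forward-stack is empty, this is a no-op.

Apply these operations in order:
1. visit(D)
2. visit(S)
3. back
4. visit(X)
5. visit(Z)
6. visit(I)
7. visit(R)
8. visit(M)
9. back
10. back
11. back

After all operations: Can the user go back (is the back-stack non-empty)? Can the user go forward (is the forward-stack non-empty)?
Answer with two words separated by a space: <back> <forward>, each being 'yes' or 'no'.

Answer: yes yes

Derivation:
After 1 (visit(D)): cur=D back=1 fwd=0
After 2 (visit(S)): cur=S back=2 fwd=0
After 3 (back): cur=D back=1 fwd=1
After 4 (visit(X)): cur=X back=2 fwd=0
After 5 (visit(Z)): cur=Z back=3 fwd=0
After 6 (visit(I)): cur=I back=4 fwd=0
After 7 (visit(R)): cur=R back=5 fwd=0
After 8 (visit(M)): cur=M back=6 fwd=0
After 9 (back): cur=R back=5 fwd=1
After 10 (back): cur=I back=4 fwd=2
After 11 (back): cur=Z back=3 fwd=3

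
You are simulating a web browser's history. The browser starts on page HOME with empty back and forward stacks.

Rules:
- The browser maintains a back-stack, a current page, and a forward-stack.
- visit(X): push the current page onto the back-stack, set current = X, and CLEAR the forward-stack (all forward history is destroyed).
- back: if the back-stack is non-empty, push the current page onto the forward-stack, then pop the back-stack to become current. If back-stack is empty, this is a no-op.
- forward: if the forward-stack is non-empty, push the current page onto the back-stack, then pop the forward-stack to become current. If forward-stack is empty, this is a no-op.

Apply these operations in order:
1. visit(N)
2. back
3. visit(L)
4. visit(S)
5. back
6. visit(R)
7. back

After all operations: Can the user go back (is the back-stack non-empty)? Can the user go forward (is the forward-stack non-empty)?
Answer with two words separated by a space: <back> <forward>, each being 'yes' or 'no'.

After 1 (visit(N)): cur=N back=1 fwd=0
After 2 (back): cur=HOME back=0 fwd=1
After 3 (visit(L)): cur=L back=1 fwd=0
After 4 (visit(S)): cur=S back=2 fwd=0
After 5 (back): cur=L back=1 fwd=1
After 6 (visit(R)): cur=R back=2 fwd=0
After 7 (back): cur=L back=1 fwd=1

Answer: yes yes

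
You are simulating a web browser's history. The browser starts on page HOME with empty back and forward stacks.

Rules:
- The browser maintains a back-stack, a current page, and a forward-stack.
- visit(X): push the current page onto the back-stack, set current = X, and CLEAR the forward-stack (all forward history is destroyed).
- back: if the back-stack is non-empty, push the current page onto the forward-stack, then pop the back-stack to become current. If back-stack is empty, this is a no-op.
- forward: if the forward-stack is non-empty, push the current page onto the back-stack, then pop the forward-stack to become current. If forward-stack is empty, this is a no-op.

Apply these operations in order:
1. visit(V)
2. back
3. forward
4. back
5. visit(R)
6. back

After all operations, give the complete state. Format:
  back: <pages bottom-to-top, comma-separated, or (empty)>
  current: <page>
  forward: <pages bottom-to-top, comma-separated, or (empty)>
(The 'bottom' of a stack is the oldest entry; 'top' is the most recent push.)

After 1 (visit(V)): cur=V back=1 fwd=0
After 2 (back): cur=HOME back=0 fwd=1
After 3 (forward): cur=V back=1 fwd=0
After 4 (back): cur=HOME back=0 fwd=1
After 5 (visit(R)): cur=R back=1 fwd=0
After 6 (back): cur=HOME back=0 fwd=1

Answer: back: (empty)
current: HOME
forward: R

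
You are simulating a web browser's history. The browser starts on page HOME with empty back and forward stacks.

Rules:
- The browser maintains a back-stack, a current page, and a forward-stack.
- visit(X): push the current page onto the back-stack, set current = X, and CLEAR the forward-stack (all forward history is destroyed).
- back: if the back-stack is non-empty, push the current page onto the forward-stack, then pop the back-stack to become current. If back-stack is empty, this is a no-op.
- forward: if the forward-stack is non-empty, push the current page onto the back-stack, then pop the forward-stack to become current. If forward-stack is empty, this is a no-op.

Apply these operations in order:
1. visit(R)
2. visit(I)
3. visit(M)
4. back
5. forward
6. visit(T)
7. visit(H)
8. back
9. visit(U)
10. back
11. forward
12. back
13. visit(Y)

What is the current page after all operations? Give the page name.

After 1 (visit(R)): cur=R back=1 fwd=0
After 2 (visit(I)): cur=I back=2 fwd=0
After 3 (visit(M)): cur=M back=3 fwd=0
After 4 (back): cur=I back=2 fwd=1
After 5 (forward): cur=M back=3 fwd=0
After 6 (visit(T)): cur=T back=4 fwd=0
After 7 (visit(H)): cur=H back=5 fwd=0
After 8 (back): cur=T back=4 fwd=1
After 9 (visit(U)): cur=U back=5 fwd=0
After 10 (back): cur=T back=4 fwd=1
After 11 (forward): cur=U back=5 fwd=0
After 12 (back): cur=T back=4 fwd=1
After 13 (visit(Y)): cur=Y back=5 fwd=0

Answer: Y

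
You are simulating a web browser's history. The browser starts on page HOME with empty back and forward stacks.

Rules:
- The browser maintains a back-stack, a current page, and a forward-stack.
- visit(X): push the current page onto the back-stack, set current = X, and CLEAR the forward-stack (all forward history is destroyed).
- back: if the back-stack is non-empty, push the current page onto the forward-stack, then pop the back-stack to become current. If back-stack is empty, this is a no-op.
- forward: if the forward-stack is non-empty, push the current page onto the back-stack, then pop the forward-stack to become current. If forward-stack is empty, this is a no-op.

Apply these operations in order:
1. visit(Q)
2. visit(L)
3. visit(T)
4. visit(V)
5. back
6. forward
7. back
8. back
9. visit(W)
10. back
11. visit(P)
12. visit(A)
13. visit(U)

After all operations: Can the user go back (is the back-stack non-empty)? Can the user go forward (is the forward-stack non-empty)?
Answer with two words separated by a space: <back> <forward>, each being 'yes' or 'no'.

Answer: yes no

Derivation:
After 1 (visit(Q)): cur=Q back=1 fwd=0
After 2 (visit(L)): cur=L back=2 fwd=0
After 3 (visit(T)): cur=T back=3 fwd=0
After 4 (visit(V)): cur=V back=4 fwd=0
After 5 (back): cur=T back=3 fwd=1
After 6 (forward): cur=V back=4 fwd=0
After 7 (back): cur=T back=3 fwd=1
After 8 (back): cur=L back=2 fwd=2
After 9 (visit(W)): cur=W back=3 fwd=0
After 10 (back): cur=L back=2 fwd=1
After 11 (visit(P)): cur=P back=3 fwd=0
After 12 (visit(A)): cur=A back=4 fwd=0
After 13 (visit(U)): cur=U back=5 fwd=0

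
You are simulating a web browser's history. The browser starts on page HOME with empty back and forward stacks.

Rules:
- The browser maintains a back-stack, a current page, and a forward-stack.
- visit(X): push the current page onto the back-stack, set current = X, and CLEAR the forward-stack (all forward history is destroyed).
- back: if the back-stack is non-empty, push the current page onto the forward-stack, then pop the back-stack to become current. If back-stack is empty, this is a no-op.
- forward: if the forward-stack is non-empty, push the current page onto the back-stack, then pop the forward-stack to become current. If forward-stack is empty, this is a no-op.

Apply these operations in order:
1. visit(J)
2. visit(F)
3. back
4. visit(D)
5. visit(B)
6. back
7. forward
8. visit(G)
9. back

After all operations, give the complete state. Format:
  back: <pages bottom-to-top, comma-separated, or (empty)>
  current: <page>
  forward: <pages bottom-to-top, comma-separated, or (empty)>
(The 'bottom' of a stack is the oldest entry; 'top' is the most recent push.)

Answer: back: HOME,J,D
current: B
forward: G

Derivation:
After 1 (visit(J)): cur=J back=1 fwd=0
After 2 (visit(F)): cur=F back=2 fwd=0
After 3 (back): cur=J back=1 fwd=1
After 4 (visit(D)): cur=D back=2 fwd=0
After 5 (visit(B)): cur=B back=3 fwd=0
After 6 (back): cur=D back=2 fwd=1
After 7 (forward): cur=B back=3 fwd=0
After 8 (visit(G)): cur=G back=4 fwd=0
After 9 (back): cur=B back=3 fwd=1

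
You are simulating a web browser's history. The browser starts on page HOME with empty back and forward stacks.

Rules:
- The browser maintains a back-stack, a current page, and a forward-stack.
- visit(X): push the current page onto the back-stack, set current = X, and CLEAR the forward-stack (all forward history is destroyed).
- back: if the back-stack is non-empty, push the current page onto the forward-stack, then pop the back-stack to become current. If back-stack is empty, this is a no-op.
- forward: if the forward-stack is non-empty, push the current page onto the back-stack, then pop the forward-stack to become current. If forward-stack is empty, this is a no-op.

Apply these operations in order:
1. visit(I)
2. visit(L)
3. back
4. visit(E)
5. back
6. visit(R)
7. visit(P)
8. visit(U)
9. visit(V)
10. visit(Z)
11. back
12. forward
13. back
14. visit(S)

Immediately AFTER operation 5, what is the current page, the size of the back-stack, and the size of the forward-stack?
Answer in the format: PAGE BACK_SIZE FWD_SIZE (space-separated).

After 1 (visit(I)): cur=I back=1 fwd=0
After 2 (visit(L)): cur=L back=2 fwd=0
After 3 (back): cur=I back=1 fwd=1
After 4 (visit(E)): cur=E back=2 fwd=0
After 5 (back): cur=I back=1 fwd=1

I 1 1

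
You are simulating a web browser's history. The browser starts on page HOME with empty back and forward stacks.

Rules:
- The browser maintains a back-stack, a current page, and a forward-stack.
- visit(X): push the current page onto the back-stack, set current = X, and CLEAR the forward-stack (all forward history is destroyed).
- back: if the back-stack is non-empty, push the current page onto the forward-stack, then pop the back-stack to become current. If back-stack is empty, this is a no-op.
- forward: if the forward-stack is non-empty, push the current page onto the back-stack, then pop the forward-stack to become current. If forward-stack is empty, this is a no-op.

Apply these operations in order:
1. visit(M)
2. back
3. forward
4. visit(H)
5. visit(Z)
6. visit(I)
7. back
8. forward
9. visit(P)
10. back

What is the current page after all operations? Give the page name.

After 1 (visit(M)): cur=M back=1 fwd=0
After 2 (back): cur=HOME back=0 fwd=1
After 3 (forward): cur=M back=1 fwd=0
After 4 (visit(H)): cur=H back=2 fwd=0
After 5 (visit(Z)): cur=Z back=3 fwd=0
After 6 (visit(I)): cur=I back=4 fwd=0
After 7 (back): cur=Z back=3 fwd=1
After 8 (forward): cur=I back=4 fwd=0
After 9 (visit(P)): cur=P back=5 fwd=0
After 10 (back): cur=I back=4 fwd=1

Answer: I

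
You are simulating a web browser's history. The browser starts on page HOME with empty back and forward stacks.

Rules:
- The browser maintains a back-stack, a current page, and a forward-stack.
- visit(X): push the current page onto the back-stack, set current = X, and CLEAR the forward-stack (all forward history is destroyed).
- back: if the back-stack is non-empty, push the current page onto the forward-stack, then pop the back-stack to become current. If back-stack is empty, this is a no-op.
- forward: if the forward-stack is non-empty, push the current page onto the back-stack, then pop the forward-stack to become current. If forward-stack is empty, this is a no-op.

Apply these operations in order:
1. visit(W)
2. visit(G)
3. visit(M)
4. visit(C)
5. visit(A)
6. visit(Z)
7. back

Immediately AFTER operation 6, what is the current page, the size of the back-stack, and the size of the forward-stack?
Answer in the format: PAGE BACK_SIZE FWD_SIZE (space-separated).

After 1 (visit(W)): cur=W back=1 fwd=0
After 2 (visit(G)): cur=G back=2 fwd=0
After 3 (visit(M)): cur=M back=3 fwd=0
After 4 (visit(C)): cur=C back=4 fwd=0
After 5 (visit(A)): cur=A back=5 fwd=0
After 6 (visit(Z)): cur=Z back=6 fwd=0

Z 6 0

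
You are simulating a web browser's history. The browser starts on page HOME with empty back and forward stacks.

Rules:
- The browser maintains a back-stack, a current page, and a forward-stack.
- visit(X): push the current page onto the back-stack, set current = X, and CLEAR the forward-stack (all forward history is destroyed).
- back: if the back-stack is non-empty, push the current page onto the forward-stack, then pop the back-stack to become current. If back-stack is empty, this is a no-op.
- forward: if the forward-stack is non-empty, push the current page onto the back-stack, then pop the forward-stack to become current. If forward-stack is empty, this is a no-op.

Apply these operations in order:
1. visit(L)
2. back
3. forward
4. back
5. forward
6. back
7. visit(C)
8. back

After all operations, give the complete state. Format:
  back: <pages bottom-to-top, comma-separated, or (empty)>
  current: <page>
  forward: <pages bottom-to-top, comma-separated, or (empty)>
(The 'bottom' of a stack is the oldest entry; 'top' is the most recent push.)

Answer: back: (empty)
current: HOME
forward: C

Derivation:
After 1 (visit(L)): cur=L back=1 fwd=0
After 2 (back): cur=HOME back=0 fwd=1
After 3 (forward): cur=L back=1 fwd=0
After 4 (back): cur=HOME back=0 fwd=1
After 5 (forward): cur=L back=1 fwd=0
After 6 (back): cur=HOME back=0 fwd=1
After 7 (visit(C)): cur=C back=1 fwd=0
After 8 (back): cur=HOME back=0 fwd=1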